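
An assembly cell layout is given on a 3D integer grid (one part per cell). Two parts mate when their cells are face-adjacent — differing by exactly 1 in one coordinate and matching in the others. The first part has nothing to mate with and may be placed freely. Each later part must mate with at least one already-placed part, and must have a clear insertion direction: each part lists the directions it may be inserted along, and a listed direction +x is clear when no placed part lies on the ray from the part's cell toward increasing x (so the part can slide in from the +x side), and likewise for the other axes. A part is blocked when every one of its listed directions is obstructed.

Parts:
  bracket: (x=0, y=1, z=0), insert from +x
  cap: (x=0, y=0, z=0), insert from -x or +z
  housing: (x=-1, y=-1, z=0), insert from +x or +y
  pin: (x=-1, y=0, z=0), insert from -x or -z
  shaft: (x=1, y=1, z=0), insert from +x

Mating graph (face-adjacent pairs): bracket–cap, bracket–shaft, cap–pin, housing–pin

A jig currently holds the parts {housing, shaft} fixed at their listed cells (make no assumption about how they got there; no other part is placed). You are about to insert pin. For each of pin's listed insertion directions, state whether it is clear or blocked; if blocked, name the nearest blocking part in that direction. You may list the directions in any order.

-x: ray from pin(-1, 0, 0) has no placed part ⇒ clear
-z: ray from pin(-1, 0, 0) has no placed part ⇒ clear

-x: clear; -z: clear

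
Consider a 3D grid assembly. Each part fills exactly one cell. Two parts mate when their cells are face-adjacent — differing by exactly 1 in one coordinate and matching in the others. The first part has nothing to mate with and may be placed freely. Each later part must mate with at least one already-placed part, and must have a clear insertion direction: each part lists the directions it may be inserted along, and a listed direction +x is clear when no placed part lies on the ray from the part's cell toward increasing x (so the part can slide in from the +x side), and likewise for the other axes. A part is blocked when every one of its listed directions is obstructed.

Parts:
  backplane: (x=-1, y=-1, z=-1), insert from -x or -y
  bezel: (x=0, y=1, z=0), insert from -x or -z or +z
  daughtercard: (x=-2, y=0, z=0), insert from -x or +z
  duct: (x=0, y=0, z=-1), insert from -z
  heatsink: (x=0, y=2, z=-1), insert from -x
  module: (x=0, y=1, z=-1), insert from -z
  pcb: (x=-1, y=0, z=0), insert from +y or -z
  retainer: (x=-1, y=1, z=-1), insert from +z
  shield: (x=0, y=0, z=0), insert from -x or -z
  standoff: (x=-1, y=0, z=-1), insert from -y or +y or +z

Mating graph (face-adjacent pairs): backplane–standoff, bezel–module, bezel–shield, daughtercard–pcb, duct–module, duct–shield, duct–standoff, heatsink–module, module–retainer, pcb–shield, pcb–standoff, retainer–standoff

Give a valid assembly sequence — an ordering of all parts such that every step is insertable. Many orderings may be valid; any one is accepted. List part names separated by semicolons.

standoff; retainer; backplane; duct; shield; bezel; module; heatsink; pcb; daughtercard

1. standoff@(-1, 0, -1) [-y clear] — {standoff}
2. retainer@(-1, 1, -1) [+z clear] — {retainer, standoff}
3. backplane@(-1, -1, -1) [-x clear] — {backplane, retainer, standoff}
4. duct@(0, 0, -1) [-z clear] — {backplane, duct, retainer, standoff}
5. shield@(0, 0, 0) [-x clear] — {backplane, duct, retainer, shield, standoff}
6. bezel@(0, 1, 0) [-x clear] — {backplane, bezel, duct, retainer, shield, standoff}
7. module@(0, 1, -1) [-z clear] — {backplane, bezel, duct, module, retainer, shield, standoff}
8. heatsink@(0, 2, -1) [-x clear] — {backplane, bezel, duct, heatsink, module, retainer, shield, standoff}
9. pcb@(-1, 0, 0) [+y clear] — {backplane, bezel, duct, heatsink, module, pcb, retainer, shield, standoff}
10. daughtercard@(-2, 0, 0) [-x clear] — {backplane, bezel, daughtercard, duct, heatsink, module, pcb, retainer, shield, standoff}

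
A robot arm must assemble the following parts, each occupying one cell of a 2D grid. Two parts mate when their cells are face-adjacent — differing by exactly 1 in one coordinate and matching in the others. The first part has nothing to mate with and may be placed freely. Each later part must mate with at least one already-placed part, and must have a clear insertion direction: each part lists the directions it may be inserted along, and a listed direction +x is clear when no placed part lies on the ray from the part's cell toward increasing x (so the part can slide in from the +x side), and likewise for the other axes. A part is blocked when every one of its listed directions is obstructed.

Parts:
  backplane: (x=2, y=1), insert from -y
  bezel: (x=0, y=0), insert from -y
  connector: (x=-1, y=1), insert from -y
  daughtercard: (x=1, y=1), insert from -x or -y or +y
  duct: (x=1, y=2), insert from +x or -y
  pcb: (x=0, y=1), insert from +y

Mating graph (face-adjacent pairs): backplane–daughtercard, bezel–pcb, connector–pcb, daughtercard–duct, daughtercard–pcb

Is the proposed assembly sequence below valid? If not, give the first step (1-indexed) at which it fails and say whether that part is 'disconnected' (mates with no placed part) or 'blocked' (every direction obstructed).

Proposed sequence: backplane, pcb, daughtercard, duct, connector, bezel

Invalid at step 2 (disconnected)

1. backplane@(2, 1) [-y clear] — {backplane}
2. pcb@(0, 1) — no placed neighbour ⇒ disconnected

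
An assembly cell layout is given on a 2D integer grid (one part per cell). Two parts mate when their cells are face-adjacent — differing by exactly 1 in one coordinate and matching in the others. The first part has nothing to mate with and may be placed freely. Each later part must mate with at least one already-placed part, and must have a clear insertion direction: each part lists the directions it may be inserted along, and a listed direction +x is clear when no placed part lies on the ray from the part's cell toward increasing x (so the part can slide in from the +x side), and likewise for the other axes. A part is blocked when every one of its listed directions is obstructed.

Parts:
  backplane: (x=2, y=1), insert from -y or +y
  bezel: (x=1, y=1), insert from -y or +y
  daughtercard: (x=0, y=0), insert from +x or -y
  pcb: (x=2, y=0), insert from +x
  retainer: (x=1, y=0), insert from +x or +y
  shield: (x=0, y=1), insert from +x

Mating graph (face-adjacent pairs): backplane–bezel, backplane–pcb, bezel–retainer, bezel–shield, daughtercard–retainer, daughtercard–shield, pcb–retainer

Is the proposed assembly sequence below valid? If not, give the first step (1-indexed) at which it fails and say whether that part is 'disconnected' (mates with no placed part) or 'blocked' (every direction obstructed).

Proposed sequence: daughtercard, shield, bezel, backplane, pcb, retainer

1. daughtercard@(0, 0) [+x clear] — {daughtercard}
2. shield@(0, 1) [+x clear] — {daughtercard, shield}
3. bezel@(1, 1) [-y clear] — {bezel, daughtercard, shield}
4. backplane@(2, 1) [-y clear] — {backplane, bezel, daughtercard, shield}
5. pcb@(2, 0) [+x clear] — {backplane, bezel, daughtercard, pcb, shield}
6. retainer@(1, 0) — +x/+y all obstructed ⇒ blocked

Invalid at step 6 (blocked)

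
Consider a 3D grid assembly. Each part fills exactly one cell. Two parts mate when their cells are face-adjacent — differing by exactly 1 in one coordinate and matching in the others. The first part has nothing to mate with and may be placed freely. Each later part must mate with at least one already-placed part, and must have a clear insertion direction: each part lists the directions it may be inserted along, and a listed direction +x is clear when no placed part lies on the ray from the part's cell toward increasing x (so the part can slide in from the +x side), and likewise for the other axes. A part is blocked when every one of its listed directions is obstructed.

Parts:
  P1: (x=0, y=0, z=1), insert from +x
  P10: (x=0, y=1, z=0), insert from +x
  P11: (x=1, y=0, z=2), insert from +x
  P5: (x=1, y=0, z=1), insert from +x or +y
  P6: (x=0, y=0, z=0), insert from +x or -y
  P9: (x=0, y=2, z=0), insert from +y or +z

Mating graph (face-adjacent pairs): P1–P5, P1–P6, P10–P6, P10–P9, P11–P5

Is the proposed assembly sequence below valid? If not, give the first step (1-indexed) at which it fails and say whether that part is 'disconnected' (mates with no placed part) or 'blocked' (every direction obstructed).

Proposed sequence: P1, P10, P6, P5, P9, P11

1. P1@(0, 0, 1) [+x clear] — {P1}
2. P10@(0, 1, 0) — no placed neighbour ⇒ disconnected

Invalid at step 2 (disconnected)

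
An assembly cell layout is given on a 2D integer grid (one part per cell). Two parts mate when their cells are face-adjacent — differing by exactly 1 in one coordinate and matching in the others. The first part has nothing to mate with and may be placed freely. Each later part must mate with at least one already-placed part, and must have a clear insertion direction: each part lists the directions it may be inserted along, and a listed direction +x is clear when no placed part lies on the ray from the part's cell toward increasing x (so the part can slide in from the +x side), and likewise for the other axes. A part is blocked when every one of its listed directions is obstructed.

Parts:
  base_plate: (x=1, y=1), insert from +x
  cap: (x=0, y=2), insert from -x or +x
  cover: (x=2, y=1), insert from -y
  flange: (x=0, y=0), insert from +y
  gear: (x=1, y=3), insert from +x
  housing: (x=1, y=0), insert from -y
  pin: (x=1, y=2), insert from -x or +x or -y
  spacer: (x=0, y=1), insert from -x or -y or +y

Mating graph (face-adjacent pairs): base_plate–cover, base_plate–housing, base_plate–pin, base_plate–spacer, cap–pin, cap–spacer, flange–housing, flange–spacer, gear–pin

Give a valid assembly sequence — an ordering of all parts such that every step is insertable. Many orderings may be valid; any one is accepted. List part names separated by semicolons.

housing; flange; spacer; cap; pin; gear; base_plate; cover

1. housing@(1, 0) [-y clear] — {housing}
2. flange@(0, 0) [+y clear] — {flange, housing}
3. spacer@(0, 1) [-x clear] — {flange, housing, spacer}
4. cap@(0, 2) [-x clear] — {cap, flange, housing, spacer}
5. pin@(1, 2) [+x clear] — {cap, flange, housing, pin, spacer}
6. gear@(1, 3) [+x clear] — {cap, flange, gear, housing, pin, spacer}
7. base_plate@(1, 1) [+x clear] — {base_plate, cap, flange, gear, housing, pin, spacer}
8. cover@(2, 1) [-y clear] — {base_plate, cap, cover, flange, gear, housing, pin, spacer}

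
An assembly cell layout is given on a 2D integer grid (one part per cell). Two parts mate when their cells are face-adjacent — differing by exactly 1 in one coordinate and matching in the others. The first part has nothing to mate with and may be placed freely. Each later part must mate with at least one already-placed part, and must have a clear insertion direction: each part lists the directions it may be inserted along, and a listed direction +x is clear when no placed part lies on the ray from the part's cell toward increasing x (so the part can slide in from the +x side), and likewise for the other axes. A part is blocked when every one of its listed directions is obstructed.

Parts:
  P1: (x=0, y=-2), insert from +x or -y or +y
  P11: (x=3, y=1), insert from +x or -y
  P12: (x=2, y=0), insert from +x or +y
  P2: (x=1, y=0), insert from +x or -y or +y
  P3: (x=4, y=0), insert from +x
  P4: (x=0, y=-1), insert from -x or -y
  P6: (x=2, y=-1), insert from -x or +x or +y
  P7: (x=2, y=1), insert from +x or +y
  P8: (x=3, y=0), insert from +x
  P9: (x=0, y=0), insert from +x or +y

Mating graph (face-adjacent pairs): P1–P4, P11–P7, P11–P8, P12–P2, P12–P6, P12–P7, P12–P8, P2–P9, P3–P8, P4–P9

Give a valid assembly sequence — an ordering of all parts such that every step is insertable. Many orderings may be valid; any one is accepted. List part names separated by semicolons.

P1; P4; P9; P2; P12; P8; P7; P3; P6; P11

1. P1@(0, -2) [+x clear] — {P1}
2. P4@(0, -1) [-x clear] — {P1, P4}
3. P9@(0, 0) [+x clear] — {P1, P4, P9}
4. P2@(1, 0) [+x clear] — {P1, P2, P4, P9}
5. P12@(2, 0) [+x clear] — {P1, P12, P2, P4, P9}
6. P8@(3, 0) [+x clear] — {P1, P12, P2, P4, P8, P9}
7. P7@(2, 1) [+x clear] — {P1, P12, P2, P4, P7, P8, P9}
8. P3@(4, 0) [+x clear] — {P1, P12, P2, P3, P4, P7, P8, P9}
9. P6@(2, -1) [+x clear] — {P1, P12, P2, P3, P4, P6, P7, P8, P9}
10. P11@(3, 1) [+x clear] — {P1, P11, P12, P2, P3, P4, P6, P7, P8, P9}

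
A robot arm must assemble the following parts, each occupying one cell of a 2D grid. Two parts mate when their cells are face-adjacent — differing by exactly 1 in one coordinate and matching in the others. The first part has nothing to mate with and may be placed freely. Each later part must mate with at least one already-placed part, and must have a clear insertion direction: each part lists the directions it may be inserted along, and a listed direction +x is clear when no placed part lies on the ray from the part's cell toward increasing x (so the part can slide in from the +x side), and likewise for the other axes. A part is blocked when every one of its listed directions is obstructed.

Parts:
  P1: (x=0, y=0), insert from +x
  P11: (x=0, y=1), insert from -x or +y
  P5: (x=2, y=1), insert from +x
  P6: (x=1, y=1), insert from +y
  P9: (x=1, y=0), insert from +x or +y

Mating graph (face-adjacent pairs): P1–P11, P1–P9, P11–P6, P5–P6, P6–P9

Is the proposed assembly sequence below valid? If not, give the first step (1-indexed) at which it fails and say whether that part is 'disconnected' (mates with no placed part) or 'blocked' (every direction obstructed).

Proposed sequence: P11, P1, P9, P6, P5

Valid

1. P11@(0, 1) [-x clear] — {P11}
2. P1@(0, 0) [+x clear] — {P1, P11}
3. P9@(1, 0) [+x clear] — {P1, P11, P9}
4. P6@(1, 1) [+y clear] — {P1, P11, P6, P9}
5. P5@(2, 1) [+x clear] — {P1, P11, P5, P6, P9}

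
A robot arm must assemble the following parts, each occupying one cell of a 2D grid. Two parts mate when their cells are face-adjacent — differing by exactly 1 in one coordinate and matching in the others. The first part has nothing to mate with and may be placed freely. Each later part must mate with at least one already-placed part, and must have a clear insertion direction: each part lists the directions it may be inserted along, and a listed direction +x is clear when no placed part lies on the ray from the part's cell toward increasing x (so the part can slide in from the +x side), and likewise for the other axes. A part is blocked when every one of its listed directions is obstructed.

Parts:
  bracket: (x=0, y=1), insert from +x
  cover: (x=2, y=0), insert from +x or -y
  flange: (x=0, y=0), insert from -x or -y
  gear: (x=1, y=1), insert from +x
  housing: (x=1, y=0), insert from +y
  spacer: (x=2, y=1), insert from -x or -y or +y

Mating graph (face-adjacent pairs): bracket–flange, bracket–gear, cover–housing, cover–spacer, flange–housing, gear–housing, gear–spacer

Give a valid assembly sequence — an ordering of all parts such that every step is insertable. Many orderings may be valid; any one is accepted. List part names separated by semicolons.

1. flange@(0, 0) [-x clear] — {flange}
2. bracket@(0, 1) [+x clear] — {bracket, flange}
3. housing@(1, 0) [+y clear] — {bracket, flange, housing}
4. gear@(1, 1) [+x clear] — {bracket, flange, gear, housing}
5. spacer@(2, 1) [-y clear] — {bracket, flange, gear, housing, spacer}
6. cover@(2, 0) [+x clear] — {bracket, cover, flange, gear, housing, spacer}

flange; bracket; housing; gear; spacer; cover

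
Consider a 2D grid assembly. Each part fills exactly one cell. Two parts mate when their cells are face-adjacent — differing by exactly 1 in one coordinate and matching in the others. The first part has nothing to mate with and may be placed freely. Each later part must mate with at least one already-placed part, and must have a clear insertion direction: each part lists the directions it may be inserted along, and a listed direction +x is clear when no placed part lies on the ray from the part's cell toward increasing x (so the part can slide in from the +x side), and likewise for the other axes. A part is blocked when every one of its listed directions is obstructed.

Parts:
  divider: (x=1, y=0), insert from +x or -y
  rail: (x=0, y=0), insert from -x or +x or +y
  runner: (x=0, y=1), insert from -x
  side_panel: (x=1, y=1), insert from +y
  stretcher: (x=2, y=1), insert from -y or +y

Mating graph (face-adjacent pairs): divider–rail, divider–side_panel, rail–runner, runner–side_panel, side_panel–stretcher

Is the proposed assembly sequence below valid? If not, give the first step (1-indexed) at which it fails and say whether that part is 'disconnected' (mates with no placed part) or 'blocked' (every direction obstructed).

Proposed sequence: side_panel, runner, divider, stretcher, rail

Valid

1. side_panel@(1, 1) [+y clear] — {side_panel}
2. runner@(0, 1) [-x clear] — {runner, side_panel}
3. divider@(1, 0) [+x clear] — {divider, runner, side_panel}
4. stretcher@(2, 1) [-y clear] — {divider, runner, side_panel, stretcher}
5. rail@(0, 0) [-x clear] — {divider, rail, runner, side_panel, stretcher}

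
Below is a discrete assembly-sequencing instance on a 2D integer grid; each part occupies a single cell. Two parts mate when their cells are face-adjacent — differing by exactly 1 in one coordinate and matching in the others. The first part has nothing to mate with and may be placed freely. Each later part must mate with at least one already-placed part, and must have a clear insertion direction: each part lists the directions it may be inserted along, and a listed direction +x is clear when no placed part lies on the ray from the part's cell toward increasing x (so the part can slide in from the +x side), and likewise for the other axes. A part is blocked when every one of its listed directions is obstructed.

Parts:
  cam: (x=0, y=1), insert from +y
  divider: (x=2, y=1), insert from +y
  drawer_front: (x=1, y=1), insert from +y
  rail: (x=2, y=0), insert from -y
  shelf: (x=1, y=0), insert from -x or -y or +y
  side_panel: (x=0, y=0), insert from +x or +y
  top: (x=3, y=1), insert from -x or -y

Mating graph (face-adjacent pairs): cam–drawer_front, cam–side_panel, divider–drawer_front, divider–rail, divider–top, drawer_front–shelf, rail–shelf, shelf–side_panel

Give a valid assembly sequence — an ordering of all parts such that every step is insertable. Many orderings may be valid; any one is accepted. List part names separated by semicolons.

top; divider; drawer_front; shelf; side_panel; cam; rail

1. top@(3, 1) [-x clear] — {top}
2. divider@(2, 1) [+y clear] — {divider, top}
3. drawer_front@(1, 1) [+y clear] — {divider, drawer_front, top}
4. shelf@(1, 0) [-x clear] — {divider, drawer_front, shelf, top}
5. side_panel@(0, 0) [+y clear] — {divider, drawer_front, shelf, side_panel, top}
6. cam@(0, 1) [+y clear] — {cam, divider, drawer_front, shelf, side_panel, top}
7. rail@(2, 0) [-y clear] — {cam, divider, drawer_front, rail, shelf, side_panel, top}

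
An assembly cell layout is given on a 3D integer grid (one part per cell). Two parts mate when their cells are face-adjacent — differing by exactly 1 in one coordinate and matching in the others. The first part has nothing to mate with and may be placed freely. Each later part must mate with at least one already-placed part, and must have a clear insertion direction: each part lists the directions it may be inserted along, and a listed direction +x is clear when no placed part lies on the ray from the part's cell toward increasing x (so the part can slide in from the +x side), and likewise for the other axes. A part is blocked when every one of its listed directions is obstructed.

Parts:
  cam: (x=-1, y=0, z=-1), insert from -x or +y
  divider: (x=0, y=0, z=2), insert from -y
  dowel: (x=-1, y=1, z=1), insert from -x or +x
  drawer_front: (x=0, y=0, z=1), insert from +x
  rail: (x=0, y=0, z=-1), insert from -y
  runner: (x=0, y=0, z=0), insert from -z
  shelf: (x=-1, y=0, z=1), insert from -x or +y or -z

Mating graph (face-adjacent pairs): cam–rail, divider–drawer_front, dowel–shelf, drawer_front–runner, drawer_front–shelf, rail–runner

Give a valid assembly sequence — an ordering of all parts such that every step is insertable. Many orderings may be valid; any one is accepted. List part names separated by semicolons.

1. shelf@(-1, 0, 1) [-x clear] — {shelf}
2. dowel@(-1, 1, 1) [-x clear] — {dowel, shelf}
3. drawer_front@(0, 0, 1) [+x clear] — {dowel, drawer_front, shelf}
4. divider@(0, 0, 2) [-y clear] — {divider, dowel, drawer_front, shelf}
5. runner@(0, 0, 0) [-z clear] — {divider, dowel, drawer_front, runner, shelf}
6. rail@(0, 0, -1) [-y clear] — {divider, dowel, drawer_front, rail, runner, shelf}
7. cam@(-1, 0, -1) [-x clear] — {cam, divider, dowel, drawer_front, rail, runner, shelf}

shelf; dowel; drawer_front; divider; runner; rail; cam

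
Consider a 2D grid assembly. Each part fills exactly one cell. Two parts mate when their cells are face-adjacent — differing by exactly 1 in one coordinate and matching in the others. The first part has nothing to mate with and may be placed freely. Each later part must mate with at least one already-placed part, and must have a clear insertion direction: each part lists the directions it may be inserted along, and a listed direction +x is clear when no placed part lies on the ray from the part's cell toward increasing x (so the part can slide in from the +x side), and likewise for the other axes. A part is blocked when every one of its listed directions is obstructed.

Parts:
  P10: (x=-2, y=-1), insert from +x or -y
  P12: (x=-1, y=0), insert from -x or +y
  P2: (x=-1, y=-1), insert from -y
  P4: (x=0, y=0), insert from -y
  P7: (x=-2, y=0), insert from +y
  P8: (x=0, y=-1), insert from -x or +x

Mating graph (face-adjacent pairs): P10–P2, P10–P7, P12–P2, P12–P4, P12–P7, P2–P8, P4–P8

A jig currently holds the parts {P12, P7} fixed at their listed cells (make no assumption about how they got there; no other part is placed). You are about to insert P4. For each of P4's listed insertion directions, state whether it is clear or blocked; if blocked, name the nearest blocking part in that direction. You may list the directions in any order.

-y: clear

-y: ray from P4(0, 0) has no placed part ⇒ clear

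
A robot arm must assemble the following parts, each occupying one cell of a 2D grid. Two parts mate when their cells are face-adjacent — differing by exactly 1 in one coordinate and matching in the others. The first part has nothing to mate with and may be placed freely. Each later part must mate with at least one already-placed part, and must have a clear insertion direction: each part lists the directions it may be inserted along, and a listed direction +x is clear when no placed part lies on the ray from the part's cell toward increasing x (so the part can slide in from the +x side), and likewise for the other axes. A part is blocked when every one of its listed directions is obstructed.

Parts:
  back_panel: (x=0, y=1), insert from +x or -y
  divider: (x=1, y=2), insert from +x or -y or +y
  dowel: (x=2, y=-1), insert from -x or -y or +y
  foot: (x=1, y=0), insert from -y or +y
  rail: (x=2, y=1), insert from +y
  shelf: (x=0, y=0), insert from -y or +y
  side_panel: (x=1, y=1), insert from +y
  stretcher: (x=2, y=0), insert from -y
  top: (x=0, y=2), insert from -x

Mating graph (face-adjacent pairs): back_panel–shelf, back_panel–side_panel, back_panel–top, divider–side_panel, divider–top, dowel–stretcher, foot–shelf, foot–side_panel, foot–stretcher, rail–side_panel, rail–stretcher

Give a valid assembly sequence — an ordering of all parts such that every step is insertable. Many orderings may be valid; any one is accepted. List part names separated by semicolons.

stretcher; foot; rail; side_panel; back_panel; divider; shelf; top; dowel

1. stretcher@(2, 0) [-y clear] — {stretcher}
2. foot@(1, 0) [-y clear] — {foot, stretcher}
3. rail@(2, 1) [+y clear] — {foot, rail, stretcher}
4. side_panel@(1, 1) [+y clear] — {foot, rail, side_panel, stretcher}
5. back_panel@(0, 1) [-y clear] — {back_panel, foot, rail, side_panel, stretcher}
6. divider@(1, 2) [+x clear] — {back_panel, divider, foot, rail, side_panel, stretcher}
7. shelf@(0, 0) [-y clear] — {back_panel, divider, foot, rail, shelf, side_panel, stretcher}
8. top@(0, 2) [-x clear] — {back_panel, divider, foot, rail, shelf, side_panel, stretcher, top}
9. dowel@(2, -1) [-x clear] — {back_panel, divider, dowel, foot, rail, shelf, side_panel, stretcher, top}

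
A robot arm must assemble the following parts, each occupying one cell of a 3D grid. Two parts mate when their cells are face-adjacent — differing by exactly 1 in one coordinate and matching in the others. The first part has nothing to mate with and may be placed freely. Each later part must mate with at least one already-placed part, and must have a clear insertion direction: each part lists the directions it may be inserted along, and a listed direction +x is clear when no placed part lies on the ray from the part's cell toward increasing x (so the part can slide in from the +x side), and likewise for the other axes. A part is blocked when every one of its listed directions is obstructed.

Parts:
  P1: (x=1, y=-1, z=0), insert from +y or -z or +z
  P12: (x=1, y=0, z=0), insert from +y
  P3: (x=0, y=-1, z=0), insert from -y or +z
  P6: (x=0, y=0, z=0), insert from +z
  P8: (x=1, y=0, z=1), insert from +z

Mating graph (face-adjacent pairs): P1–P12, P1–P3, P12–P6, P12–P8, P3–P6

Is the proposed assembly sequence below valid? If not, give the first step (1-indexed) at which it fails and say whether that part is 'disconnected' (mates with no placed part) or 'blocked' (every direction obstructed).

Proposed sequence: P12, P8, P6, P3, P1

Valid

1. P12@(1, 0, 0) [+y clear] — {P12}
2. P8@(1, 0, 1) [+z clear] — {P12, P8}
3. P6@(0, 0, 0) [+z clear] — {P12, P6, P8}
4. P3@(0, -1, 0) [-y clear] — {P12, P3, P6, P8}
5. P1@(1, -1, 0) [-z clear] — {P1, P12, P3, P6, P8}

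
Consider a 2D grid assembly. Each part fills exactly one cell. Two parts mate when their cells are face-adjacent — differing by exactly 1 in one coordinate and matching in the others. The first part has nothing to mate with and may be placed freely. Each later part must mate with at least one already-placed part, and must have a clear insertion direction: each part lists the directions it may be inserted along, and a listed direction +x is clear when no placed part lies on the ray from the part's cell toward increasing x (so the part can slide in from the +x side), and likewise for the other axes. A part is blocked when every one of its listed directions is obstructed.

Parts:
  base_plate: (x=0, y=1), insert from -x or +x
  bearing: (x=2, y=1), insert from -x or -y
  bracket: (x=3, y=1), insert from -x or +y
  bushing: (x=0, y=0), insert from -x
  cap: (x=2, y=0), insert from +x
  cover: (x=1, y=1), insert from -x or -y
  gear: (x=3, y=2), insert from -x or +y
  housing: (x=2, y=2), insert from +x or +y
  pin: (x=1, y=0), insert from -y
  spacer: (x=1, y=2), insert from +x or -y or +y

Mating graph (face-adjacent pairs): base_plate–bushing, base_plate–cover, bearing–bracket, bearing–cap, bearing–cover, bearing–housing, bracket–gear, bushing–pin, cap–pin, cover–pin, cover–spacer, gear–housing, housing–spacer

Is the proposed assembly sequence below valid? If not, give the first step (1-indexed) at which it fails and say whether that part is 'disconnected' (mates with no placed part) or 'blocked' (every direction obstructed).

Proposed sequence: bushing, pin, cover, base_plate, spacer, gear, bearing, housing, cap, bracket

1. bushing@(0, 0) [-x clear] — {bushing}
2. pin@(1, 0) [-y clear] — {bushing, pin}
3. cover@(1, 1) [-x clear] — {bushing, cover, pin}
4. base_plate@(0, 1) [-x clear] — {base_plate, bushing, cover, pin}
5. spacer@(1, 2) [+x clear] — {base_plate, bushing, cover, pin, spacer}
6. gear@(3, 2) — no placed neighbour ⇒ disconnected

Invalid at step 6 (disconnected)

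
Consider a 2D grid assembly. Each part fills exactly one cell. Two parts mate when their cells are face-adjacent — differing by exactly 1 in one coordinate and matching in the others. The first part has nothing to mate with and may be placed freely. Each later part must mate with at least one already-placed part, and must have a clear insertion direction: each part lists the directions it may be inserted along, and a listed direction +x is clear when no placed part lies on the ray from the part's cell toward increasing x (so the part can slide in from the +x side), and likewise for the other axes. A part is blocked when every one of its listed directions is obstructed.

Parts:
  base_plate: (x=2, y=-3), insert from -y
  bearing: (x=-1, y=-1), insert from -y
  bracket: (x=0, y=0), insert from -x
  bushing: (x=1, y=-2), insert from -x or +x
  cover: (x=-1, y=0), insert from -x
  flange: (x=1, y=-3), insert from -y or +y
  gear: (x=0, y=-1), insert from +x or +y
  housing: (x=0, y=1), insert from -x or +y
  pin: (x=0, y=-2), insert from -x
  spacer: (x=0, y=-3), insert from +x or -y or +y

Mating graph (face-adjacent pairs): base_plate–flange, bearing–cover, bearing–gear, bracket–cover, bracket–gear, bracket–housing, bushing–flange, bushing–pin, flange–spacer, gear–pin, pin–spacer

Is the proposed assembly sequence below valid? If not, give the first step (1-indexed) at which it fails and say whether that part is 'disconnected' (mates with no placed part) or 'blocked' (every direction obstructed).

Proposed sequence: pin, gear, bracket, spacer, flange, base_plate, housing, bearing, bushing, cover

1. pin@(0, -2) [-x clear] — {pin}
2. gear@(0, -1) [+x clear] — {gear, pin}
3. bracket@(0, 0) [-x clear] — {bracket, gear, pin}
4. spacer@(0, -3) [+x clear] — {bracket, gear, pin, spacer}
5. flange@(1, -3) [-y clear] — {bracket, flange, gear, pin, spacer}
6. base_plate@(2, -3) [-y clear] — {base_plate, bracket, flange, gear, pin, spacer}
7. housing@(0, 1) [-x clear] — {base_plate, bracket, flange, gear, housing, pin, spacer}
8. bearing@(-1, -1) [-y clear] — {base_plate, bearing, bracket, flange, gear, housing, pin, spacer}
9. bushing@(1, -2) [+x clear] — {base_plate, bearing, bracket, bushing, flange, gear, housing, pin, spacer}
10. cover@(-1, 0) [-x clear] — {base_plate, bearing, bracket, bushing, cover, flange, gear, housing, pin, spacer}

Valid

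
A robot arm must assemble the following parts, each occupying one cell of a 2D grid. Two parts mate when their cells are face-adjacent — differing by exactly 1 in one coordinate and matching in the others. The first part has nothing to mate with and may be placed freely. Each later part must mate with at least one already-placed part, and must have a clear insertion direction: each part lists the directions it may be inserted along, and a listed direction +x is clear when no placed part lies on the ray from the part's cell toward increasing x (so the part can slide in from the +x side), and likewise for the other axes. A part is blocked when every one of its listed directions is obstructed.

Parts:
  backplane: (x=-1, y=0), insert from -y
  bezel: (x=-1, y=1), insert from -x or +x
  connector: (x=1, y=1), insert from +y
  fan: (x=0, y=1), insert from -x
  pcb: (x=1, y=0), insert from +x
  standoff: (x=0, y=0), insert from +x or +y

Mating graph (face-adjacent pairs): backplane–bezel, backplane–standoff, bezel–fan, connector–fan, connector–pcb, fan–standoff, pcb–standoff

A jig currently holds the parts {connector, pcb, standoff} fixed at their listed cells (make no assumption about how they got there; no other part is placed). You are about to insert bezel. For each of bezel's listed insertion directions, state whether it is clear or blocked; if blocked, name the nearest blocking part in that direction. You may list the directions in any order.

+x: blocked by connector; -x: clear

-x: ray from bezel(-1, 1) has no placed part ⇒ clear
+x: nearest on ray is connector@(1, 1) ⇒ blocked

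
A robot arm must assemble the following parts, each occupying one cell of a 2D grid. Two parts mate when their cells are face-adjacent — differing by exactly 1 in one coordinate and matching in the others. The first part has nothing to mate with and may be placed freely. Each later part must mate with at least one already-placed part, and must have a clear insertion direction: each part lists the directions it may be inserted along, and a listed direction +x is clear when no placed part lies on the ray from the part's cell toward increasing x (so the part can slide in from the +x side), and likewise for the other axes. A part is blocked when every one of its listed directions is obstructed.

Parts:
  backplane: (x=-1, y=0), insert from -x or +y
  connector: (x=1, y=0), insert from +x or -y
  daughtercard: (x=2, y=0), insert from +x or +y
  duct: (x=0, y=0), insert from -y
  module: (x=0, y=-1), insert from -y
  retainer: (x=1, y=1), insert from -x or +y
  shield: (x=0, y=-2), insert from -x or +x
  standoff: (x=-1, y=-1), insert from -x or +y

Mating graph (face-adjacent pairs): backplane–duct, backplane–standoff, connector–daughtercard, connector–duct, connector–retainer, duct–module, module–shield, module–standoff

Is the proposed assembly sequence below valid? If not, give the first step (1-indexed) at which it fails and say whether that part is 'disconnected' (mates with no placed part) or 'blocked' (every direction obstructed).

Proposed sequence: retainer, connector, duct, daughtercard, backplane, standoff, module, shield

1. retainer@(1, 1) [-x clear] — {retainer}
2. connector@(1, 0) [+x clear] — {connector, retainer}
3. duct@(0, 0) [-y clear] — {connector, duct, retainer}
4. daughtercard@(2, 0) [+x clear] — {connector, daughtercard, duct, retainer}
5. backplane@(-1, 0) [-x clear] — {backplane, connector, daughtercard, duct, retainer}
6. standoff@(-1, -1) [-x clear] — {backplane, connector, daughtercard, duct, retainer, standoff}
7. module@(0, -1) [-y clear] — {backplane, connector, daughtercard, duct, module, retainer, standoff}
8. shield@(0, -2) [-x clear] — {backplane, connector, daughtercard, duct, module, retainer, shield, standoff}

Valid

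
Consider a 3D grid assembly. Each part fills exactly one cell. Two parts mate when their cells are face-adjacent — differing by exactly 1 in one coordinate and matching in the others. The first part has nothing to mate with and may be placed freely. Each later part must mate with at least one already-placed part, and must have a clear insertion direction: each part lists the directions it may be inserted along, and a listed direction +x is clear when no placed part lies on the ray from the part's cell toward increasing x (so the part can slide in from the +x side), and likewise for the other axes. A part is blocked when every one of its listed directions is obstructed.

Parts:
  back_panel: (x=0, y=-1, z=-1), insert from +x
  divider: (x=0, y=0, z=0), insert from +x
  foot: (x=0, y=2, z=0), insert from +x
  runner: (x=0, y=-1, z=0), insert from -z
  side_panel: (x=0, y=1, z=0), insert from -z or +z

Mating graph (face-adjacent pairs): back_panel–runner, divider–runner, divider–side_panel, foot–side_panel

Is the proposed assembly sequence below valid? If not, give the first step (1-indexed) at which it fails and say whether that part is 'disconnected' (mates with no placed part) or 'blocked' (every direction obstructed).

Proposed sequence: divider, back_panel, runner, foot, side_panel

Invalid at step 2 (disconnected)

1. divider@(0, 0, 0) [+x clear] — {divider}
2. back_panel@(0, -1, -1) — no placed neighbour ⇒ disconnected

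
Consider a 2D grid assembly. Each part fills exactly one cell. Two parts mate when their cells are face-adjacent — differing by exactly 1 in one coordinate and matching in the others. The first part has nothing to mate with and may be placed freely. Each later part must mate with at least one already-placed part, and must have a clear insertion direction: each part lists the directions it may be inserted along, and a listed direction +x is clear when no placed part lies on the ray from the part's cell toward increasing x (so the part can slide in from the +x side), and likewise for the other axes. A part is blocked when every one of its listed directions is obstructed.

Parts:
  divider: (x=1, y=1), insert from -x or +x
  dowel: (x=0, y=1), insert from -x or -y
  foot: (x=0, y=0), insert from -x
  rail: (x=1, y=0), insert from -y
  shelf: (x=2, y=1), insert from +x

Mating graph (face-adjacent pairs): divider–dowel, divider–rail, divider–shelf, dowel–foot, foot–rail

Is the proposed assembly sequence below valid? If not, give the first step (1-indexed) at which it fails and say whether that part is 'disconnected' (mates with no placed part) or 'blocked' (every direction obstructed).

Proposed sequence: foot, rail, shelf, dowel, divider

Invalid at step 3 (disconnected)

1. foot@(0, 0) [-x clear] — {foot}
2. rail@(1, 0) [-y clear] — {foot, rail}
3. shelf@(2, 1) — no placed neighbour ⇒ disconnected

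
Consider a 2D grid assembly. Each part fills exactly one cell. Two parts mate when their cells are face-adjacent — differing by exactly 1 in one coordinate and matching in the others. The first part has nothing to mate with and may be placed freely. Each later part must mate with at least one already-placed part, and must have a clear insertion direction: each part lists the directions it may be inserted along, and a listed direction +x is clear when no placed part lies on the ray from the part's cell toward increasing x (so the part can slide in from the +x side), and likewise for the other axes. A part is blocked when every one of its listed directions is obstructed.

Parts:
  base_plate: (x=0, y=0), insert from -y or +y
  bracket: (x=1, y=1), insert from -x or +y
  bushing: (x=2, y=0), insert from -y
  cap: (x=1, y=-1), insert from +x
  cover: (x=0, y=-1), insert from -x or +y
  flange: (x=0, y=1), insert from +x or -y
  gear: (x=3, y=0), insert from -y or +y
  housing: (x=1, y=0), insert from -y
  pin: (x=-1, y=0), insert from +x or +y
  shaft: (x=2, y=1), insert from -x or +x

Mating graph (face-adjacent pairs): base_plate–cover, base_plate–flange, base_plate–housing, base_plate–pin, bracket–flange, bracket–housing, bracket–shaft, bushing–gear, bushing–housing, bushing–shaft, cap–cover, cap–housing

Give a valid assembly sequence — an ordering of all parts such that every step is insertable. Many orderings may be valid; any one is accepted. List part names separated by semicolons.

1. cover@(0, -1) [-x clear] — {cover}
2. base_plate@(0, 0) [+y clear] — {base_plate, cover}
3. housing@(1, 0) [-y clear] — {base_plate, cover, housing}
4. cap@(1, -1) [+x clear] — {base_plate, cap, cover, housing}
5. bushing@(2, 0) [-y clear] — {base_plate, bushing, cap, cover, housing}
6. pin@(-1, 0) [+y clear] — {base_plate, bushing, cap, cover, housing, pin}
7. flange@(0, 1) [+x clear] — {base_plate, bushing, cap, cover, flange, housing, pin}
8. gear@(3, 0) [-y clear] — {base_plate, bushing, cap, cover, flange, gear, housing, pin}
9. shaft@(2, 1) [+x clear] — {base_plate, bushing, cap, cover, flange, gear, housing, pin, shaft}
10. bracket@(1, 1) [+y clear] — {base_plate, bracket, bushing, cap, cover, flange, gear, housing, pin, shaft}

cover; base_plate; housing; cap; bushing; pin; flange; gear; shaft; bracket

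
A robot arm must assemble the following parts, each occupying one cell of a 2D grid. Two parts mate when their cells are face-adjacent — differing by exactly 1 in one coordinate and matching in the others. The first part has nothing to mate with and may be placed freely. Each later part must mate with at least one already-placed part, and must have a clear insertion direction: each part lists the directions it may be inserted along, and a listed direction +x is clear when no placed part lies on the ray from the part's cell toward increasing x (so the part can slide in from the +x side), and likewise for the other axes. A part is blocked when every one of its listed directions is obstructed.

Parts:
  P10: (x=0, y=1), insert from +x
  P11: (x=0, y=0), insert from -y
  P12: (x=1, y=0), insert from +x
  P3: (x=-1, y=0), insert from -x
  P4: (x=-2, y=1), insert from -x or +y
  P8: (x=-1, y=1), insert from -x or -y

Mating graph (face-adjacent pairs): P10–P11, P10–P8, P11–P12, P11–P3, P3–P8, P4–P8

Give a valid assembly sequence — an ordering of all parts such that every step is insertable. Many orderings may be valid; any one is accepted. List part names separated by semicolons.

1. P8@(-1, 1) [-x clear] — {P8}
2. P4@(-2, 1) [-x clear] — {P4, P8}
3. P10@(0, 1) [+x clear] — {P10, P4, P8}
4. P3@(-1, 0) [-x clear] — {P10, P3, P4, P8}
5. P11@(0, 0) [-y clear] — {P10, P11, P3, P4, P8}
6. P12@(1, 0) [+x clear] — {P10, P11, P12, P3, P4, P8}

P8; P4; P10; P3; P11; P12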